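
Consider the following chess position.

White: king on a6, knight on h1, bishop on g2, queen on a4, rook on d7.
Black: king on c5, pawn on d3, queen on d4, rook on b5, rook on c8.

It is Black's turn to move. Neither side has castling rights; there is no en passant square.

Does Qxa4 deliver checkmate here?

yes

After Qxa4: white king on a6; in check: yes, from the black queen on a4.
King squares — a5: attacked by Qa4; b5: attacked by Qa4; b6: attacked by Rb5; a7: attacked by Qa4; b7: attacked by Rb5.
White has no legal moves → checkmate.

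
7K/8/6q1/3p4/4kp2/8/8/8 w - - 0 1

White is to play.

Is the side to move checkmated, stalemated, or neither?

White to move; white king on h8.
In check: no.
King squares — g7: attacked by Qg6; h7: attacked by Qg6; g8: attacked by Qg6.
Legal moves for White: none.
Not in check and no legal moves → stalemate.

stalemate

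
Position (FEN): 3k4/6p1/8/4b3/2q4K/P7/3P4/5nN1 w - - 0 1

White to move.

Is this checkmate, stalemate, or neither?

White to move; white king on h4.
In check: yes, from the black queen on c4.
Legal moves for White: Kh5, Kg5, Kh3, d4.
White is in check but has 4 legal moves → neither.

neither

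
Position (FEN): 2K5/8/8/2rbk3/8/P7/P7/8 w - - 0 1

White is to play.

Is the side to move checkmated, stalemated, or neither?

neither

White to move; white king on c8.
In check: yes, from the black rook on c5.
Legal moves for White: Kd8, Kb8, Kd7.
White is in check but has 3 legal moves → neither.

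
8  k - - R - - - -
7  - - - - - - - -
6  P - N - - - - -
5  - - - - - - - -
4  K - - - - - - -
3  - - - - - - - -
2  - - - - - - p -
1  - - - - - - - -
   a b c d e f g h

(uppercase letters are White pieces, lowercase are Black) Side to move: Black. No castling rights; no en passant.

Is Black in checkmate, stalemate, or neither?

Black to move; black king on a8.
In check: yes, from the white rook on d8.
King squares — a7: attacked by Nc6; b7: attacked by Pa6; b8: attacked by Nc6.
Legal moves for Black: none.
In check with no legal moves → checkmate.

checkmate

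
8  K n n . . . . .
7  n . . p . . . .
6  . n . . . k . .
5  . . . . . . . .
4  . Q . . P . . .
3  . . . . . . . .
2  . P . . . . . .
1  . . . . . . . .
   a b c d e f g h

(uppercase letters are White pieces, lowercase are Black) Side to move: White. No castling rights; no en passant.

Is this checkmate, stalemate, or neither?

neither

White to move; white king on a8.
In check: yes, from the black knight on b6.
Legal moves for White: Kxb8, Kb7, Qxb6+.
White is in check but has 3 legal moves → neither.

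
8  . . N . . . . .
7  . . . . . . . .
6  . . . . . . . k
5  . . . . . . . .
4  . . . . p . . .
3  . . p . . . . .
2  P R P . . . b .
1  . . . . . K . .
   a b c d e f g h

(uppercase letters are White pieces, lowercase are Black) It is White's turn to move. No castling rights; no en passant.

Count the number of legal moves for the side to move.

White to move; king on f1.
In check: yes, from the black bishop on g2.
Legal moves: Kxg2, Kf2, Ke2, Kg1, Ke1.
Count: 5.

5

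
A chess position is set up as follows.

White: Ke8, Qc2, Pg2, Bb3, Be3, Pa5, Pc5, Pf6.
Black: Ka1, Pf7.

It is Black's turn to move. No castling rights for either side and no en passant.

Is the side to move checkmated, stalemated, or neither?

Black to move; black king on a1.
In check: no.
King squares — b1: attacked by Qc2; a2: attacked by Qc2; b2: attacked by Qc2.
Legal moves for Black: none.
Not in check and no legal moves → stalemate.

stalemate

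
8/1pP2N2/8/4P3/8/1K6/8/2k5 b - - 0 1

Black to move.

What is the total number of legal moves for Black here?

Black to move; king on c1.
In check: no.
Legal moves: Kd2, Kd1, Kb1, b6, b5.
Count: 5.

5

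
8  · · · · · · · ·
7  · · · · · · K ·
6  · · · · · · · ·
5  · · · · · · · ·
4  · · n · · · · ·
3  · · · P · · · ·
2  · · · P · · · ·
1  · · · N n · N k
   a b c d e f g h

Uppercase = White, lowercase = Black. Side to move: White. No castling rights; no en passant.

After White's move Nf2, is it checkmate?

no

After Nf2: black king on h1; in check: yes, from the white knight on f2.
Black has 3 legal replies: Kh2, Kg2, Kxg1.
In check but a legal move exists → not checkmate.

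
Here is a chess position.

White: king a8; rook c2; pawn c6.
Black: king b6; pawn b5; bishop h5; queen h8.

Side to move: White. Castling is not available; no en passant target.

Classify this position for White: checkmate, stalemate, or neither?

White to move; white king on a8.
In check: yes, from the black queen on h8.
King squares — a7: attacked by Kb6; b7: attacked by Kb6; b8: attacked by Qh8.
Legal moves for White: none.
In check with no legal moves → checkmate.

checkmate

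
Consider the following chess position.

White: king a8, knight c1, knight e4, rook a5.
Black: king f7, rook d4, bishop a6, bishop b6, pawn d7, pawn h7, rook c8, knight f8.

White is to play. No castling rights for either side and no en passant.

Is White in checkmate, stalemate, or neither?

White to move; white king on a8.
In check: yes, from the black rook on c8.
King squares — a7: attacked by Bb6; b7: attacked by Ba6; b8: attacked by Rc8.
Legal moves for White: none.
In check with no legal moves → checkmate.

checkmate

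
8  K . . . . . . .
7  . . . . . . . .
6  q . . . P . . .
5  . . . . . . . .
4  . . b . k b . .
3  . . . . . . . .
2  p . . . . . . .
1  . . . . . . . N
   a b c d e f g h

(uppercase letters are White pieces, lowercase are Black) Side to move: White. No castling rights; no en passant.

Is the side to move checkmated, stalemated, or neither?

White to move; white king on a8.
In check: yes, from the black queen on a6.
King squares — a7: attacked by Qa6; b7: attacked by Qa6; b8: attacked by Bf4.
Legal moves for White: none.
In check with no legal moves → checkmate.

checkmate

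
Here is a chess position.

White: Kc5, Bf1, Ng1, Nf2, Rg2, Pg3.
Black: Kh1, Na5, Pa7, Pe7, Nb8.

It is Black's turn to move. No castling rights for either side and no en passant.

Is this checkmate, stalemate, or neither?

Black to move; black king on h1.
In check: yes, from the white knight on f2.
King squares — g1: attacked by Rg2; g2: attacked by Bf1; h2: attacked by Rg2.
Legal moves for Black: none.
In check with no legal moves → checkmate.

checkmate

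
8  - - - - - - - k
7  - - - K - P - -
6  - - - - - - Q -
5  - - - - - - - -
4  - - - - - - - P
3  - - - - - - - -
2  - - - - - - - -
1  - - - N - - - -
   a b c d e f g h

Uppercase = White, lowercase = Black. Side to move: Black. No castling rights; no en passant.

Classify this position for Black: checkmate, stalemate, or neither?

stalemate

Black to move; black king on h8.
In check: no.
King squares — g7: attacked by Qg6; h7: attacked by Qg6; g8: attacked by Qg6.
Legal moves for Black: none.
Not in check and no legal moves → stalemate.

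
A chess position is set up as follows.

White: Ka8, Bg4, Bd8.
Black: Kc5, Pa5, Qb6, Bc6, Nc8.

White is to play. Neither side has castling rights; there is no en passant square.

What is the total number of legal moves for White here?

0

White to move; king on a8.
In check: yes, from the black bishop on c6.
Legal moves: none.
Count: 0.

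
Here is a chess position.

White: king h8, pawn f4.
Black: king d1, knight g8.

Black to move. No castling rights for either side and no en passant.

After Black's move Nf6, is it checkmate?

After Nf6: white king on h8; in check: no.
White is not in check, so this cannot be checkmate.

no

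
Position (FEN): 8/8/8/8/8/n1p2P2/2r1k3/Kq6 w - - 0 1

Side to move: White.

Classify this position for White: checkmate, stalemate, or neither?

White to move; white king on a1.
In check: yes, from the black queen on b1.
King squares — b1: attacked by Na3; a2: attacked by Qb1; b2: attacked by Qb1.
Legal moves for White: none.
In check with no legal moves → checkmate.

checkmate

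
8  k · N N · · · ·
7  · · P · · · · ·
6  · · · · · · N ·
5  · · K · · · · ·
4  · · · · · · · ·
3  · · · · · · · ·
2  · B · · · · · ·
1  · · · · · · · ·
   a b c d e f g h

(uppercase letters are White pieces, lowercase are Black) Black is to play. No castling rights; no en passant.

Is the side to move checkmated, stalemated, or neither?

stalemate

Black to move; black king on a8.
In check: no.
King squares — a7: attacked by Nc8; b7: attacked by Nd8; b8: attacked by Pc7.
Legal moves for Black: none.
Not in check and no legal moves → stalemate.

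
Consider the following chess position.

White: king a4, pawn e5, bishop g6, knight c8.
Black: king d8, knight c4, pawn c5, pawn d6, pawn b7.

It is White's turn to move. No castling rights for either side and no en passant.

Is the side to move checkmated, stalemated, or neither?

neither

White to move; white king on a4.
In check: no.
Legal moves for White: Ne7, Na7, Nxd6, Nb6, Be8, Bh7, Bf7, Bh5, Bf5, Be4, Bd3, Bc2, Bb1, Kb5, Kb3, exd6, e6.
White has 17 legal moves and is not in check → neither.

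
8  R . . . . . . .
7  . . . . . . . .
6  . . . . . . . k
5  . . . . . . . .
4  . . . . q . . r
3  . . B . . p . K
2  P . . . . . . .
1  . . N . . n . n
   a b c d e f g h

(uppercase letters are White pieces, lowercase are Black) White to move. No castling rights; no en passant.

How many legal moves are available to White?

White to move; king on h3.
In check: yes, from the black rook on h4.
Legal moves: none.
Count: 0.

0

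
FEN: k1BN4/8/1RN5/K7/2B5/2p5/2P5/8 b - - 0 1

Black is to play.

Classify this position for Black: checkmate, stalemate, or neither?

stalemate

Black to move; black king on a8.
In check: no.
King squares — a7: attacked by Nc6; b7: attacked by Rb6; b8: attacked by Rb6.
Legal moves for Black: none.
Not in check and no legal moves → stalemate.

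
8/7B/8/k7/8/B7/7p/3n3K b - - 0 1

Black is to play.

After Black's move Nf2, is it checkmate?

After Nf2: white king on h1; in check: yes, from the black knight on f2.
White has 2 legal replies: Kxh2, Kg2.
In check but a legal move exists → not checkmate.

no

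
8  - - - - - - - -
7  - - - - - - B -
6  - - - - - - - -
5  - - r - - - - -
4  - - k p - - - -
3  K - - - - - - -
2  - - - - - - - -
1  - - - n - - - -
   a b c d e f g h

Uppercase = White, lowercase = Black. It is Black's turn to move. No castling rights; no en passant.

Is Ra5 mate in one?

yes

After Ra5: white king on a3; in check: yes, from the black rook on a5.
King squares — a2: attacked by Ra5; b2: attacked by Nd1; b3: attacked by Kc4; a4: attacked by Ra5; b4: attacked by Kc4.
White has no legal moves → checkmate.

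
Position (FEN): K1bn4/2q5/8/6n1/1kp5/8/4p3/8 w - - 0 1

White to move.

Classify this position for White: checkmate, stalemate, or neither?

stalemate

White to move; white king on a8.
In check: no.
King squares — a7: attacked by Qc7; b7: attacked by Qc7; b8: attacked by Qc7.
Legal moves for White: none.
Not in check and no legal moves → stalemate.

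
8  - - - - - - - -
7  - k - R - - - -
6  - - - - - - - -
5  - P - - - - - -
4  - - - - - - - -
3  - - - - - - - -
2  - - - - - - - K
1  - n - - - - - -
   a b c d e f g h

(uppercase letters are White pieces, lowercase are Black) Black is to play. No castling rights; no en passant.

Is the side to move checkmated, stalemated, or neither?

Black to move; black king on b7.
In check: yes, from the white rook on d7.
Legal moves for Black: Kc8, Kb8, Ka8, Kb6.
Black is in check but has 4 legal moves → neither.

neither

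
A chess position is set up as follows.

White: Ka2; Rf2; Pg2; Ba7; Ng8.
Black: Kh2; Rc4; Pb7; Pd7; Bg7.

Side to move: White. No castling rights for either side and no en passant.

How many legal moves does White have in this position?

24

White to move; king on a2.
In check: no.
Legal moves: Ne7, Nh6, Nf6, Bb8+, Bb6, Bc5, Bd4, Be3, Rf8, Rf7, Rf6, Rf5, Rf4, Rf3, Re2, Rd2, Rc2, Rb2, Rf1, Kb3, Ka3, Kb1, g3+, g4+.
Count: 24.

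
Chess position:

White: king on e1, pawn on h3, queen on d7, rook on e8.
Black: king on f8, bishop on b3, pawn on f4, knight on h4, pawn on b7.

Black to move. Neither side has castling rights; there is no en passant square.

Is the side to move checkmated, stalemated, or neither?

Black to move; black king on f8.
In check: yes, from the white rook on e8.
King squares — e7: attacked by Qd7; f7: attacked by Qd7; g7: attacked by Qd7; e8: attacked by Qd7; g8: attacked by Re8.
Legal moves for Black: none.
In check with no legal moves → checkmate.

checkmate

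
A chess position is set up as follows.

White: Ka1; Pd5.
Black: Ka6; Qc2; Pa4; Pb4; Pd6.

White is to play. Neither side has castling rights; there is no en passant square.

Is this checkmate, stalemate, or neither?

White to move; white king on a1.
In check: no.
King squares — b1: attacked by Qc2; a2: attacked by Qc2; b2: attacked by Qc2.
Legal moves for White: none.
Not in check and no legal moves → stalemate.

stalemate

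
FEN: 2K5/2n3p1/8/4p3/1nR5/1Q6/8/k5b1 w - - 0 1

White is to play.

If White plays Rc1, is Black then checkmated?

yes

After Rc1: black king on a1; in check: yes, from the white rook on c1.
King squares — b1: attacked by Rc1; a2: attacked by Qb3; b2: attacked by Qb3.
Black has no legal moves → checkmate.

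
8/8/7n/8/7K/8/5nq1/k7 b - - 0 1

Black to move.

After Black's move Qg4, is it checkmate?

After Qg4: white king on h4; in check: yes, from the black queen on g4.
King squares — g3: attacked by Qg4; h3: attacked by Nf2; g4: attacked by Nf2; g5: attacked by Qg4; h5: attacked by Qg4.
White has no legal moves → checkmate.

yes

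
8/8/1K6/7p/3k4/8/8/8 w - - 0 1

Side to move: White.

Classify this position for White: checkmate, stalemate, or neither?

neither

White to move; white king on b6.
In check: no.
Legal moves for White: Kc7, Kb7, Ka7, Kc6, Ka6, Kb5, Ka5.
White has 7 legal moves and is not in check → neither.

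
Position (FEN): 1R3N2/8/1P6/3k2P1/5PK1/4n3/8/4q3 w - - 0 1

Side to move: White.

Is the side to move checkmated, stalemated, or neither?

White to move; white king on g4.
In check: yes, from the black knight on e3.
Legal moves for White: Kh5, Kh3, Kf3.
White is in check but has 3 legal moves → neither.

neither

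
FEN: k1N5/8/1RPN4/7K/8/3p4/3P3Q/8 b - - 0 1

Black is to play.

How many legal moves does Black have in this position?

0

Black to move; king on a8.
In check: no.
Legal moves: none.
Count: 0.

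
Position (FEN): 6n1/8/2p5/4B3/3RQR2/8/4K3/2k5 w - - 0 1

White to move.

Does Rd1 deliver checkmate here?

After Rd1: black king on c1; in check: yes, from the white rook on d1.
King squares — b1: attacked by Rd1; d1: attacked by Ke2; b2: attacked by Be5; c2: attacked by Qe4; d2: attacked by Rd1.
Black has no legal moves → checkmate.

yes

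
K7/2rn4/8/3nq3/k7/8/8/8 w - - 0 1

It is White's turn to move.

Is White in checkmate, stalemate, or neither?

White to move; white king on a8.
In check: no.
King squares — a7: attacked by Rc7; b7: attacked by Rc7; b8: attacked by Nd7.
Legal moves for White: none.
Not in check and no legal moves → stalemate.

stalemate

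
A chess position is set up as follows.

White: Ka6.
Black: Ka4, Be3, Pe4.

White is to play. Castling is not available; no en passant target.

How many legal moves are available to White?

1

White to move; king on a6.
In check: no.
Legal moves: Kb7.
Count: 1.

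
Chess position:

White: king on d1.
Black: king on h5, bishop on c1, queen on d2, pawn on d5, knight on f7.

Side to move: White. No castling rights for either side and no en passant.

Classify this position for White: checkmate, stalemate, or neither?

White to move; white king on d1.
In check: yes, from the black queen on d2.
King squares — c1: attacked by Qd2; e1: attacked by Qd2; c2: attacked by Qd2; d2: attacked by Bc1; e2: attacked by Qd2.
Legal moves for White: none.
In check with no legal moves → checkmate.

checkmate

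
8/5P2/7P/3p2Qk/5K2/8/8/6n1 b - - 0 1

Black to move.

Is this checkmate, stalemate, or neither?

checkmate

Black to move; black king on h5.
In check: yes, from the white queen on g5.
King squares — g4: attacked by Kf4; h4: attacked by Qg5; g5: attacked by Kf4; g6: attacked by Qg5; h6: attacked by Qg5.
Legal moves for Black: none.
In check with no legal moves → checkmate.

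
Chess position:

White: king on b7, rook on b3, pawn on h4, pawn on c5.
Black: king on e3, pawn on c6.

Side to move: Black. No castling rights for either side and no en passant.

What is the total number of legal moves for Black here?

Black to move; king on e3.
In check: yes, from the white rook on b3.
Legal moves: Kf4, Ke4, Kd4, Kf2, Ke2, Kd2.
Count: 6.

6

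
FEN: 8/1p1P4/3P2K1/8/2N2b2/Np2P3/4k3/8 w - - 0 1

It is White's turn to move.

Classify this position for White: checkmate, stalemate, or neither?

White to move; white king on g6.
In check: no.
Legal moves for White include: Kh7, Kg7, Kf7, Kf6, Kh5, Kf5, Nb6, Ne5, Na5, Nd2, Nb2, Nb5, Nc2, Nb1, exf4, d8=Q, d8=R, d8=B, ... (list truncated; more exist).
White has legal moves and is not in check → neither.

neither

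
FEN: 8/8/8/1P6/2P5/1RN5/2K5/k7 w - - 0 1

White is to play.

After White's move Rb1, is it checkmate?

yes

After Rb1: black king on a1; in check: yes, from the white rook on b1.
King squares — b1: attacked by Kc2; a2: attacked by Nc3; b2: attacked by Rb1.
Black has no legal moves → checkmate.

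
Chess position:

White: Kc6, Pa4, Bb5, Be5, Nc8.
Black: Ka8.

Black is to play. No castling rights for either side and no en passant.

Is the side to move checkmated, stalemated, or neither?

Black to move; black king on a8.
In check: no.
King squares — a7: attacked by Nc8; b7: attacked by Kc6; b8: attacked by Be5.
Legal moves for Black: none.
Not in check and no legal moves → stalemate.

stalemate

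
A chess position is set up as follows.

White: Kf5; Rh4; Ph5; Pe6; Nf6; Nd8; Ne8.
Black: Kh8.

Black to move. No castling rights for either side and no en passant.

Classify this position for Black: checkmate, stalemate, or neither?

stalemate

Black to move; black king on h8.
In check: no.
King squares — g7: attacked by Ne8; h7: attacked by Nf6; g8: attacked by Nf6.
Legal moves for Black: none.
Not in check and no legal moves → stalemate.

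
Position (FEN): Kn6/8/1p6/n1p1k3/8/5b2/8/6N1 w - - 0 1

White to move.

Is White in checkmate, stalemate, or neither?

neither

White to move; white king on a8.
In check: yes, from the black bishop on f3.
Legal moves for White: Kxb8, Ka7, Nxf3+.
White is in check but has 3 legal moves → neither.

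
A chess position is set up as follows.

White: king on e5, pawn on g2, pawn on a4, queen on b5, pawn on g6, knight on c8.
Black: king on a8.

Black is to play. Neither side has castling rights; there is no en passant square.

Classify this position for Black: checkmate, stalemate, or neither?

stalemate

Black to move; black king on a8.
In check: no.
King squares — a7: attacked by Nc8; b7: attacked by Qb5; b8: attacked by Qb5.
Legal moves for Black: none.
Not in check and no legal moves → stalemate.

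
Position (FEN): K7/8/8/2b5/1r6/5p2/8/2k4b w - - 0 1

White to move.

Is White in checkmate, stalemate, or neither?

stalemate

White to move; white king on a8.
In check: no.
King squares — a7: attacked by Bc5; b7: attacked by Rb4; b8: attacked by Rb4.
Legal moves for White: none.
Not in check and no legal moves → stalemate.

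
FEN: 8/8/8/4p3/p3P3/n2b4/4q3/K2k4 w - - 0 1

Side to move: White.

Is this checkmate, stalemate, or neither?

stalemate

White to move; white king on a1.
In check: no.
King squares — b1: attacked by Na3; a2: attacked by Qe2; b2: attacked by Qe2.
Legal moves for White: none.
Not in check and no legal moves → stalemate.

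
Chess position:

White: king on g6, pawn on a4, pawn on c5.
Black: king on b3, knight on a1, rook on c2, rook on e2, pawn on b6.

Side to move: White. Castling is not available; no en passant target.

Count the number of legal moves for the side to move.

11

White to move; king on g6.
In check: no.
Legal moves: Kh7, Kg7, Kf7, Kh6, Kf6, Kh5, Kg5, Kf5, cxb6, c6, a5.
Count: 11.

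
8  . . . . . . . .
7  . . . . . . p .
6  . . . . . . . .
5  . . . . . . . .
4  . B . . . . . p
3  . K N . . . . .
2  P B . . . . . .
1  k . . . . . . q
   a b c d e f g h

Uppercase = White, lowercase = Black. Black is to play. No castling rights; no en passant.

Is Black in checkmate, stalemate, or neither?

checkmate

Black to move; black king on a1.
In check: yes, from the white bishop on b2.
King squares — b1: attacked by Nc3; a2: attacked by Kb3; b2: attacked by Kb3.
Legal moves for Black: none.
In check with no legal moves → checkmate.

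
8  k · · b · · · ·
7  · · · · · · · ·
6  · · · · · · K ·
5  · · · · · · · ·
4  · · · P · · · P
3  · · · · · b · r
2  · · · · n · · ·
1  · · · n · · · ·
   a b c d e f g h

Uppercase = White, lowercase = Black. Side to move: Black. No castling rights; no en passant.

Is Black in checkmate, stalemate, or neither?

Black to move; black king on a8.
In check: no.
Legal moves for Black include: Be7, Bc7, Bf6, Bb6, Bg5, Ba5, Bxh4, Kb8, Kb7, Ka7, Rxh4, Rg3+, Rh2, Rh1, Bb7, Bc6, Bh5+, Bd5, ... (list truncated; more exist).
Black has legal moves and is not in check → neither.

neither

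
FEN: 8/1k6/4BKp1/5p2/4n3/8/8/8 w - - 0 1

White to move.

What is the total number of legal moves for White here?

White to move; king on f6.
In check: yes, from the black knight on e4.
Legal moves: Kg7, Kf7, Ke7, Kxg6, Ke5.
Count: 5.

5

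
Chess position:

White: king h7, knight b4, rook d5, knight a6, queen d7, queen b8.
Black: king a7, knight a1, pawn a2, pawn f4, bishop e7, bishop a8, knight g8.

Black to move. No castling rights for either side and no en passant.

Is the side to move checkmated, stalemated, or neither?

checkmate

Black to move; black king on a7.
In check: yes, from the white queen on d7 and the white queen on b8.
King squares — a6: attacked by Nb4; b6: attacked by Qb8; b7: attacked by Qd7; a8: own bishop; b8: attacked by Na6.
Legal moves for Black: none.
In check with no legal moves → checkmate.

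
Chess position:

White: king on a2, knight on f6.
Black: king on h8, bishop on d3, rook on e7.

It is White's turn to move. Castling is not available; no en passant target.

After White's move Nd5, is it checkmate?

After Nd5: black king on h8; in check: no.
Black is not in check, so this cannot be checkmate.

no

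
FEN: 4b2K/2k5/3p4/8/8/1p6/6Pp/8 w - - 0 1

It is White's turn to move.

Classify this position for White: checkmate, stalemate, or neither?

neither

White to move; white king on h8.
In check: no.
Legal moves for White: Kg8, Kh7, Kg7, g3, g4.
White has 5 legal moves and is not in check → neither.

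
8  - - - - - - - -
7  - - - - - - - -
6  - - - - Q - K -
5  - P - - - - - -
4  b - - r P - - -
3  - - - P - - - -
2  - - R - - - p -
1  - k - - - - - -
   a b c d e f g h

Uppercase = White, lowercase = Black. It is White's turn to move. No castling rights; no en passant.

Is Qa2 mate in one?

yes

After Qa2: black king on b1; in check: yes, from the white queen on a2.
King squares — a1: attacked by Qa2; c1: attacked by Rc2; a2: attacked by Rc2; b2: attacked by Qa2; c2: attacked by Qa2.
Black has no legal moves → checkmate.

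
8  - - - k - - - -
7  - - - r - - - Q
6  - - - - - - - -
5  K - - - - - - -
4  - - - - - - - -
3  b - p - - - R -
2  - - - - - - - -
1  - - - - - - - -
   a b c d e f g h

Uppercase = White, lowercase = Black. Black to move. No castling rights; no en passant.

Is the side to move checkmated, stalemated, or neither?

Black to move; black king on d8.
In check: no.
Legal moves for Black include: Ke8, Kc8, Kc7, Rxh7, Rg7, Rf7, Re7, Rc7, Rb7, Ra7+, Rd6, Rd5+, Rd4, Rd3, Rd2, Rd1, Bf8, Be7, ... (list truncated; more exist).
Black has legal moves and is not in check → neither.

neither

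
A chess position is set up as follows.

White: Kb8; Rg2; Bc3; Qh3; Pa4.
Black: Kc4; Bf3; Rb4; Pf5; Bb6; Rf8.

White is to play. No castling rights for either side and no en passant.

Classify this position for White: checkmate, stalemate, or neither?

White to move; white king on b8.
In check: yes, from the black rook on f8.
King squares — a7: attacked by Bb6; b7: attacked by Bf3; c7: attacked by Bb6; a8: attacked by Bf3; c8: attacked by Rf8.
Legal moves for White: none.
In check with no legal moves → checkmate.

checkmate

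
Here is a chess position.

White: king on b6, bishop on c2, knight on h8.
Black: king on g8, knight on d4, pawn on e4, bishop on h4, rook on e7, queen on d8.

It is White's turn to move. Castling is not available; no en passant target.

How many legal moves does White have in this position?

White to move; king on b6.
In check: yes, from the black queen on d8.
Legal moves: Ka6, Kc5.
Count: 2.

2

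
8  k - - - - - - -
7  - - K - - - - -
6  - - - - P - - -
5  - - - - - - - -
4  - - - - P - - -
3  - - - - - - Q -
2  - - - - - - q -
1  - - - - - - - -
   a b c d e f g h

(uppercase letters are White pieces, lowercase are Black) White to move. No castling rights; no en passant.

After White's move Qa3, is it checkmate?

After Qa3: black king on a8; in check: yes, from the white queen on a3.
King squares — a7: attacked by Qa3; b7: attacked by Kc7; b8: attacked by Kc7.
Black has no legal moves → checkmate.

yes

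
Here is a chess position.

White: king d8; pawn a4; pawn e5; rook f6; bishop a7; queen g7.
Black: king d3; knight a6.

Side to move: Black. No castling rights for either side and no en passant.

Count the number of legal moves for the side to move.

Black to move; king on d3.
In check: no.
Legal moves: Nb8, Nc7, Nc5, Nb4, Ke4, Kc4, Kc3, Ke2, Kd2, Kc2.
Count: 10.

10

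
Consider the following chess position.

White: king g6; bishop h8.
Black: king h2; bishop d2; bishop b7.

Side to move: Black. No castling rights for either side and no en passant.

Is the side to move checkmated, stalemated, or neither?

neither

Black to move; black king on h2.
In check: no.
Legal moves for Black include: Bc8, Ba8, Bc6, Ba6, Bd5, Be4+, Bf3, Bg2, Bh1, Kh3, Kg3, Kg2, Kh1, Kg1, Bh6, Bg5, Ba5, Bf4, ... (list truncated; more exist).
Black has legal moves and is not in check → neither.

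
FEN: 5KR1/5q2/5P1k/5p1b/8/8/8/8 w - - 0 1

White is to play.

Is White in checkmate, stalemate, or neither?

checkmate

White to move; white king on f8.
In check: yes, from the black queen on f7.
King squares — e7: attacked by Qf7; f7: attacked by Bh5; g7: attacked by Kh6; e8: attacked by Qf7; g8: own rook.
Legal moves for White: none.
In check with no legal moves → checkmate.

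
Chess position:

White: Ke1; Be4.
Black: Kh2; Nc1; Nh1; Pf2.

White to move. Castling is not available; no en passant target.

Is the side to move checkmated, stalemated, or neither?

neither

White to move; white king on e1.
In check: yes, from the black pawn on f2.
Legal moves for White: Kd2, Kf1, Kd1.
White is in check but has 3 legal moves → neither.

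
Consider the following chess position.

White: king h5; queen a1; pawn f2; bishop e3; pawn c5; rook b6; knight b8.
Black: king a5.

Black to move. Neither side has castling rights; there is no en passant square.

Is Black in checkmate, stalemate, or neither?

Black to move; black king on a5.
In check: yes, from the white queen on a1.
King squares — a4: attacked by Qa1; b4: attacked by Rb6; b5: attacked by Rb6; a6: attacked by Qa1; b6: attacked by Pc5.
Legal moves for Black: none.
In check with no legal moves → checkmate.

checkmate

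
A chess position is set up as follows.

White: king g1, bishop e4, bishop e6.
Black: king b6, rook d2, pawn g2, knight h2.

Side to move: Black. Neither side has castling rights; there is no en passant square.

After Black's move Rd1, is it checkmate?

no

After Rd1: white king on g1; in check: yes, from the black rook on d1.
White has 3 legal replies: Kxh2, Kxg2, Kf2.
In check but a legal move exists → not checkmate.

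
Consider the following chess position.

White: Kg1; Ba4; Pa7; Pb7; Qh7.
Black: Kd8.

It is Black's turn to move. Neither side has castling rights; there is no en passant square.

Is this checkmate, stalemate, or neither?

stalemate

Black to move; black king on d8.
In check: no.
King squares — c7: attacked by Qh7; d7: attacked by Ba4; e7: attacked by Qh7; c8: attacked by Pb7; e8: attacked by Ba4.
Legal moves for Black: none.
Not in check and no legal moves → stalemate.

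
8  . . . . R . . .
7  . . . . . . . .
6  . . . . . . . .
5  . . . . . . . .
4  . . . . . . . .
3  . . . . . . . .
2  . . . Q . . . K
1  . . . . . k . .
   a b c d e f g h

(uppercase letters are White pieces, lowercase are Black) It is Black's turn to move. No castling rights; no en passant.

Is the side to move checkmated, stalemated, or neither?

Black to move; black king on f1.
In check: no.
King squares — e1: attacked by Qd2; g1: attacked by Kh2; e2: attacked by Qd2; f2: attacked by Qd2; g2: attacked by Qd2.
Legal moves for Black: none.
Not in check and no legal moves → stalemate.

stalemate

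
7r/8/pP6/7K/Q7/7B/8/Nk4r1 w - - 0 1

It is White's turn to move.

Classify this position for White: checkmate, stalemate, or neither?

checkmate

White to move; white king on h5.
In check: yes, from the black rook on h8.
King squares — g4: attacked by Rg1; h4: attacked by Rh8; g5: attacked by Rg1; g6: attacked by Rg1; h6: attacked by Rh8.
Legal moves for White: none.
In check with no legal moves → checkmate.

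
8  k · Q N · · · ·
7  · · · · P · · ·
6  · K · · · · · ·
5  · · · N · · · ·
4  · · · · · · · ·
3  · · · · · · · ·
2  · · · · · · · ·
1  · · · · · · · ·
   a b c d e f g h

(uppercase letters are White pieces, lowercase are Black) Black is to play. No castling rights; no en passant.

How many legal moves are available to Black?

0

Black to move; king on a8.
In check: yes, from the white queen on c8.
Legal moves: none.
Count: 0.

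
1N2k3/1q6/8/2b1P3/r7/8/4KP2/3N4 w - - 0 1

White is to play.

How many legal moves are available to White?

13

White to move; king on e2.
In check: no.
Legal moves: Nd7, Nc6, Na6, Kd3, Kd2, Kf1, Ke1, Ne3, Nc3, Nb2, e6, f3, f4.
Count: 13.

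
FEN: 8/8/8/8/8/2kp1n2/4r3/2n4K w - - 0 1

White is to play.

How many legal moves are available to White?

White to move; king on h1.
In check: no.
Legal moves: none.
Count: 0.

0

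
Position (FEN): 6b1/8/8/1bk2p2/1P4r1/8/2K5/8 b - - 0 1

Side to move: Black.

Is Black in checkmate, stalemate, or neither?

neither

Black to move; black king on c5.
In check: yes, from the white pawn on b4.
Legal moves for Black: Kd6, Kc6, Kb6, Kd5, Kd4, Kc4, Kxb4, Rxb4.
Black is in check but has 8 legal moves → neither.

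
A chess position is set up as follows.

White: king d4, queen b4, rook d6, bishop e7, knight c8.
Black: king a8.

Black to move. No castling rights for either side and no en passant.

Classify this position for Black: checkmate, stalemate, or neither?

Black to move; black king on a8.
In check: no.
King squares — a7: attacked by Nc8; b7: attacked by Qb4; b8: attacked by Qb4.
Legal moves for Black: none.
Not in check and no legal moves → stalemate.

stalemate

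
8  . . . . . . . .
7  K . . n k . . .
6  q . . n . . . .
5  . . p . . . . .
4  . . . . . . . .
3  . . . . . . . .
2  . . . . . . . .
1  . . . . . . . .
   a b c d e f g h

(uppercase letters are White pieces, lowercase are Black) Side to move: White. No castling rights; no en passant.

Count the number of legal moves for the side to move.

White to move; king on a7.
In check: yes, from the black queen on a6.
Legal moves: Kxa6.
Count: 1.

1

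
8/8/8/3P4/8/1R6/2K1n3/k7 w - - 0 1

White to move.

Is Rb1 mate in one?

no

After Rb1: black king on a1; in check: yes, from the white rook on b1.
Black has 1 legal reply: Ka2.
In check but a legal move exists → not checkmate.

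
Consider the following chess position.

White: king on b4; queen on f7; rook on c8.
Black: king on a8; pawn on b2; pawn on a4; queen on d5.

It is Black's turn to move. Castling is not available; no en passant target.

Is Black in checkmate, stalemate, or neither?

Black to move; black king on a8.
In check: yes, from the white rook on c8.
King squares — a7: attacked by Qf7; b7: attacked by Qf7; b8: attacked by Rc8.
Legal moves for Black: none.
In check with no legal moves → checkmate.

checkmate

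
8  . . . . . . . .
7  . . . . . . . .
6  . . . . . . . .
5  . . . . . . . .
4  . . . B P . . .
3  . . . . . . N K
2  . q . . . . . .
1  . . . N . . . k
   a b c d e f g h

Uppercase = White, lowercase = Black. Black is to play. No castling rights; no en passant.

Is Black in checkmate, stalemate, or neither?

Black to move; black king on h1.
In check: yes, from the white knight on g3.
King squares — g1: attacked by Bd4; g2: attacked by Kh3; h2: attacked by Kh3.
Legal moves for Black: none.
In check with no legal moves → checkmate.

checkmate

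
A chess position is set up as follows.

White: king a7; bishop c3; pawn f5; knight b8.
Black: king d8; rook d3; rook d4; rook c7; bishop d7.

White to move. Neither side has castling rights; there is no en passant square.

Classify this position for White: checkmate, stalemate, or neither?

White to move; white king on a7.
In check: yes, from the black rook on c7.
King squares — a6: available; b6: available; b7: attacked by Rc7; a8: available; b8: own knight.
Legal moves for White: Ka8, Kb6, Ka6.
White is in check but has 3 legal moves → neither.

neither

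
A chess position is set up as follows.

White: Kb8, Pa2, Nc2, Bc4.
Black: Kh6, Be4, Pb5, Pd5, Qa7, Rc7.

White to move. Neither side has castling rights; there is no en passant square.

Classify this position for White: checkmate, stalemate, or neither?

checkmate

White to move; white king on b8.
In check: yes, from the black queen on a7.
King squares — a7: attacked by Rc7; b7: attacked by Qa7; c7: attacked by Qa7; a8: attacked by Qa7; c8: attacked by Rc7.
Legal moves for White: none.
In check with no legal moves → checkmate.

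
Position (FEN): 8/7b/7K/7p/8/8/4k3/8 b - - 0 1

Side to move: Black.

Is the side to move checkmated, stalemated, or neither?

neither

Black to move; black king on e2.
In check: no.
Legal moves for Black: Bg8, Bg6, Bf5, Be4, Bd3, Bc2, Bb1, Kf3, Ke3, Kd3, Kf2, Kd2, Kf1, Ke1, Kd1, h4.
Black has 16 legal moves and is not in check → neither.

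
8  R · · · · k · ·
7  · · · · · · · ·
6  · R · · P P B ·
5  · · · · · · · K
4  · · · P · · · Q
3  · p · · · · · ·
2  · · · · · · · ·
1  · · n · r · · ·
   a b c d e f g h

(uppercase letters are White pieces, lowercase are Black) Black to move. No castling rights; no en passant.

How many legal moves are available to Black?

Black to move; king on f8.
In check: yes, from the white rook on a8.
Legal moves: none.
Count: 0.

0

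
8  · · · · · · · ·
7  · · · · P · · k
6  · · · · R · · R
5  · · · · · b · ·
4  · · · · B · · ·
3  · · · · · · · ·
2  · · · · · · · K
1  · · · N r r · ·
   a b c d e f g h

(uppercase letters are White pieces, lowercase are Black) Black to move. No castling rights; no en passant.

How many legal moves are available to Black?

Black to move; king on h7.
In check: yes, from the white rook on h6.
Legal moves: Kg8, Kg7.
Count: 2.

2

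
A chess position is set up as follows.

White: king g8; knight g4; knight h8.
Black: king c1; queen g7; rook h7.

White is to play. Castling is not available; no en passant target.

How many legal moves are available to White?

White to move; king on g8.
In check: yes, from the black queen on g7.
Legal moves: none.
Count: 0.

0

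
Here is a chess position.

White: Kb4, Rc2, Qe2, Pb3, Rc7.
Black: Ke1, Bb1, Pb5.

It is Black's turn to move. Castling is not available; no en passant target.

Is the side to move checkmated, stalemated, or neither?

Black to move; black king on e1.
In check: yes, from the white queen on e2.
King squares — d1: attacked by Qe2; f1: attacked by Qe2; d2: attacked by Rc2; e2: attacked by Rc2; f2: attacked by Qe2.
Legal moves for Black: none.
In check with no legal moves → checkmate.

checkmate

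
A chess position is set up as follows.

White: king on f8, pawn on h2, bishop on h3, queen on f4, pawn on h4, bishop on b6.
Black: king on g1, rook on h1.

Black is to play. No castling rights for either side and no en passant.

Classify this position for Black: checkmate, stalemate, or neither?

checkmate

Black to move; black king on g1.
In check: yes, from the white bishop on b6.
King squares — f1: attacked by Bh3; h1: own rook; f2: attacked by Qf4; g2: attacked by Bh3; h2: attacked by Qf4.
Legal moves for Black: none.
In check with no legal moves → checkmate.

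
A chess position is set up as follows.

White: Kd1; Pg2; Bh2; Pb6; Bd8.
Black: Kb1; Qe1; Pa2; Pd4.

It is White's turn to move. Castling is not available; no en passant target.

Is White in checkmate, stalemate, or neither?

White to move; white king on d1.
In check: yes, from the black queen on e1.
King squares — c1: attacked by Kb1; e1: available; c2: attacked by Kb1; d2: attacked by Qe1; e2: attacked by Qe1.
Legal moves for White: Kxe1.
White is in check but has 1 legal move → neither.

neither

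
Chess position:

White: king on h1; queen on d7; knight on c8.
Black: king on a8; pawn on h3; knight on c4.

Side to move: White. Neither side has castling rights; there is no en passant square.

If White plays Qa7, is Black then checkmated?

After Qa7: black king on a8; in check: yes, from the white queen on a7.
King squares — a7: attacked by Nc8; b7: attacked by Qa7; b8: attacked by Qa7.
Black has no legal moves → checkmate.

yes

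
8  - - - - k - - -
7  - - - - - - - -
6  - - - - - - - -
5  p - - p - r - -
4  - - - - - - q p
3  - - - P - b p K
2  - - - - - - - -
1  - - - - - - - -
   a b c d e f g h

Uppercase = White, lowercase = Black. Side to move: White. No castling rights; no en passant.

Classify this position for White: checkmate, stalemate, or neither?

White to move; white king on h3.
In check: yes, from the black queen on g4.
King squares — g2: attacked by Bf3; h2: attacked by Pg3; g3: attacked by Qg4; g4: attacked by Bf3; h4: attacked by Qg4.
Legal moves for White: none.
In check with no legal moves → checkmate.

checkmate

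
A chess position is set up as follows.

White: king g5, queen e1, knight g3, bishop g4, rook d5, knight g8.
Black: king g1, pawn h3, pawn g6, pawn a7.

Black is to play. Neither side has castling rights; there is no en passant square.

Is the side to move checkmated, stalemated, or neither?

Black to move; black king on g1.
In check: yes, from the white queen on e1.
King squares — f1: attacked by Qe1; h1: attacked by Qe1; f2: attacked by Qe1; g2: available; h2: available.
Legal moves for Black: Kh2, Kg2.
Black is in check but has 2 legal moves → neither.

neither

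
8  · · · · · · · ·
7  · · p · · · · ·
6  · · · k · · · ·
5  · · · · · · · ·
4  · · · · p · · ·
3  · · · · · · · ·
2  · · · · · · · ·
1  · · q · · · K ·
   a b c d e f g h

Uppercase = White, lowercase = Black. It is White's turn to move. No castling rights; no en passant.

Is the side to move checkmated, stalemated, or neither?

White to move; white king on g1.
In check: yes, from the black queen on c1.
Legal moves for White: Kh2, Kg2, Kf2.
White is in check but has 3 legal moves → neither.

neither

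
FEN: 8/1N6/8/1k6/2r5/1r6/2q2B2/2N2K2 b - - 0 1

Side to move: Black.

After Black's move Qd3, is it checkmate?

no

After Qd3: white king on f1; in check: yes, from the black queen on d3.
White has 5 legal replies: Kg2, Kg1, Ke1, Nxd3, Ne2.
In check but a legal move exists → not checkmate.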